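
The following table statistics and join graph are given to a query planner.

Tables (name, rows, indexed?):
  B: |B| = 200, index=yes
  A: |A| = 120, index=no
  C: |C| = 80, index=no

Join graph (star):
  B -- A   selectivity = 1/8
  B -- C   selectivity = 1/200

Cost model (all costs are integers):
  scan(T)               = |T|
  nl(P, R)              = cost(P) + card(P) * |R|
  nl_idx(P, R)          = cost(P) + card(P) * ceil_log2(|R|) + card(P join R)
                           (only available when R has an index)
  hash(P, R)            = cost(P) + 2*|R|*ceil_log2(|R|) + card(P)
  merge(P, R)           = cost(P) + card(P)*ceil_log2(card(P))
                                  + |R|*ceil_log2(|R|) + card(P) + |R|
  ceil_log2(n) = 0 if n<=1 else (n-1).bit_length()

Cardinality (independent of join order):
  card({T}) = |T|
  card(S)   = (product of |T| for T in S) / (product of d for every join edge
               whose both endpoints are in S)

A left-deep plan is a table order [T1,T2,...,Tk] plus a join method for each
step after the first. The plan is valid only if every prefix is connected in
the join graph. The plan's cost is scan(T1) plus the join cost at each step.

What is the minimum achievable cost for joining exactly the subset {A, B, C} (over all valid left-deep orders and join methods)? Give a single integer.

2400

Selinger DP over subsets of {A,B,C}:
  {B}: scan cost=200, card=200
  {A}: scan cost=120, card=120
  {C}: scan cost=80, card=80
  {AB}: card=3000; try (A,hash)→2080, (B,merge)→2880, (A,merge)→2960, (B,hash)→3440, (B,nl_idx)→4080, (B,nl)→24120 …(+1); best=2080 via (A,hash)
  {BC}: card=80; try (B,nl_idx)→800, (C,hash)→1520, (B,merge)→2520, (C,merge)→2640, (B,hash)→3360, (B,nl)→16080 …(+1); best=800 via (B,nl_idx)
  {ABC}: card=1200; try (A,merge)→2400, (A,hash)→2560, (C,hash)→6200, (A,nl)→10400, (C,merge)→41720, (C,nl)→242080; best=2400 via (A,merge)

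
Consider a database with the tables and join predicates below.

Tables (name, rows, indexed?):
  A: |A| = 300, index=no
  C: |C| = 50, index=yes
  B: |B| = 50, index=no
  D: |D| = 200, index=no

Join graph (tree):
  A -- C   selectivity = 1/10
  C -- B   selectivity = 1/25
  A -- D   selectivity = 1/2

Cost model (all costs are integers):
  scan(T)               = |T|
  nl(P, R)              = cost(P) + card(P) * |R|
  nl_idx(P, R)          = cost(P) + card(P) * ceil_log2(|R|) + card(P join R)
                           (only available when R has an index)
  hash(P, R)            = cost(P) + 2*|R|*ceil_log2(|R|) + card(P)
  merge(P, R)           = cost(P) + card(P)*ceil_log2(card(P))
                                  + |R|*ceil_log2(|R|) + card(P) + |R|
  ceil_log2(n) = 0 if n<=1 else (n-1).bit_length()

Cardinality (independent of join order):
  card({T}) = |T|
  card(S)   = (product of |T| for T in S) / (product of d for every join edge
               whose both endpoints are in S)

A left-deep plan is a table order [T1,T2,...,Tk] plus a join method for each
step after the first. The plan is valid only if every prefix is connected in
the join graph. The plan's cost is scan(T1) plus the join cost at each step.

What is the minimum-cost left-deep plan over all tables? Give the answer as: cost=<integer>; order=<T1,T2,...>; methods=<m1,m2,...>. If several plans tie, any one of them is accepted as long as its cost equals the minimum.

cost=9500; order=A,C,B,D; methods=hash,hash,hash

Selinger DP (subsets sized 1..n):
  {A}: scan cost=300, card=300
  {C}: scan cost=50, card=50
  {B}: scan cost=50, card=50
  {D}: scan cost=200, card=200
  {AC}: card=1500; try (C,hash)→1200, (A,merge)→3400, (C,nl_idx)→3600, (C,merge)→3650, (A,hash)→5500, (A,nl)→15050 …(+1); best=1200 via (C,hash)
  {AD}: card=30000; try (D,hash)→3800, (A,merge)→5000, (D,merge)→5100, (A,hash)→5800, (A,nl)→60200, (D,nl)→60300; best=3800 via (D,hash)
  {BC}: card=100; try (C,nl_idx)→450, (C,hash)→700, (B,hash)→700, (C,merge)→750, (B,merge)→750, (C,nl)→2550 …(+1); best=450 via (C,nl_idx)
  {ABC}: card=3000; try (B,hash)→3300, (A,merge)→4250, (A,hash)→5950, (B,merge)→19550, (A,nl)→30450, (B,nl)→76200; best=3300 via (B,hash)
  {ACD}: card=150000; try (D,hash)→5900, (D,merge)→21000, (C,hash)→34400, (D,nl)→301200, (C,nl_idx)→333800, (C,merge)→484150 …(+1); best=5900 via (D,hash)
  {ABCD}: card=300000; try (D,hash)→9500, (D,merge)→44100, (B,hash)→156500, (D,nl)→603300, (B,merge)→2856250, (B,nl)→7505900; best=9500 via (D,hash)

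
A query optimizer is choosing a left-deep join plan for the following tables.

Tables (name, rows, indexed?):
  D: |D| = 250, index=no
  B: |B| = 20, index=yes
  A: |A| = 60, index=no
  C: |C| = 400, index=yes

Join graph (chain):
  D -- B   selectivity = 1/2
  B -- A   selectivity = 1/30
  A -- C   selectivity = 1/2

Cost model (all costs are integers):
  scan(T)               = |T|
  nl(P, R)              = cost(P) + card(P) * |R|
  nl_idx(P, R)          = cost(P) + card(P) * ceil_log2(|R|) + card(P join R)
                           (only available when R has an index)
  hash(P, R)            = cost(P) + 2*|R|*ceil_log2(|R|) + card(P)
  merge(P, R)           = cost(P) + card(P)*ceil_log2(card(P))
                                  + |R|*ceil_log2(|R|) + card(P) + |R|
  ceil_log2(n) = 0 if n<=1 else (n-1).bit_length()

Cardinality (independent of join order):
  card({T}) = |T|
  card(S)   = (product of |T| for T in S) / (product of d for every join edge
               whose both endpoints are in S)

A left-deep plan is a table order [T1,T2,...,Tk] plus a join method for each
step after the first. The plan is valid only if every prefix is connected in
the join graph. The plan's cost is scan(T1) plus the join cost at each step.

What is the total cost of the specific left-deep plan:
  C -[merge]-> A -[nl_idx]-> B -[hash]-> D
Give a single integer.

84820

step 1: scan C: cost=400, card=400
step 2: join A via merge
    card(P join A) = 400*60/(2) = 12000
    cost = 400 + 400*9 + 60*6 + 400 + 60 = 4820
step 3: join B via nl_idx
    card(P join B) = 12000*20/(30) = 8000
    cost = 4820 + 12000*5 + 8000 = 72820
step 4: join D via hash
    card(P join D) = 8000*250/(2) = 1000000
    cost = 72820 + 2*250*8 + 8000 = 84820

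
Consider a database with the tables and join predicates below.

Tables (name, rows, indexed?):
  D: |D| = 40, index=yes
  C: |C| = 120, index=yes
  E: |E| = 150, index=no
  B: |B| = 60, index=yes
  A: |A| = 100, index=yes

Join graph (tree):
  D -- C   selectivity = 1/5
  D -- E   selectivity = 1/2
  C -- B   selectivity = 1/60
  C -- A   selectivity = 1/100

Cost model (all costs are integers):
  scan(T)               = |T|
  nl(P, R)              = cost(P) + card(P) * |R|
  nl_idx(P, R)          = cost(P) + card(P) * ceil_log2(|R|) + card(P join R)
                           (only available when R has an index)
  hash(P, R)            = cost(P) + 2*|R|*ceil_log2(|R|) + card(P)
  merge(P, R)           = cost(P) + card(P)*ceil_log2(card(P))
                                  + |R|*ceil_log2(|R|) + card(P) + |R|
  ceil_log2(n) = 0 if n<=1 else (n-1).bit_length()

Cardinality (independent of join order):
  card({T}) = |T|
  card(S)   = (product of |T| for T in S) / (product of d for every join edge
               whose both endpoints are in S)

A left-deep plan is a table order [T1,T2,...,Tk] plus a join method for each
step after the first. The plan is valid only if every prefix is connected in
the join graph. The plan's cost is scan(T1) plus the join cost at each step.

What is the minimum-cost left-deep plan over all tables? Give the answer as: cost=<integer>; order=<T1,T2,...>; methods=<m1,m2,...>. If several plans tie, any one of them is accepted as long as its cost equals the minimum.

cost=5520; order=B,C,A,D,E; methods=nl_idx,nl_idx,hash,hash

Selinger DP (subsets sized 1..n):
  {D}: scan cost=40, card=40
  {C}: scan cost=120, card=120
  {E}: scan cost=150, card=150
  {B}: scan cost=60, card=60
  {A}: scan cost=100, card=100
  {CD}: card=960; try (D,hash)→720, (C,merge)→1280, (C,nl_idx)→1280, (D,merge)→1360, (C,hash)→1760, (D,nl_idx)→1800 …(+2); best=720 via (D,hash)
  {DE}: card=3000; try (D,hash)→780, (E,merge)→1670, (D,merge)→1780, (E,hash)→2480, (D,nl_idx)→4050, (E,nl)→6040 …(+1); best=780 via (D,hash)
  {BC}: card=120; try (C,nl_idx)→600, (B,hash)→960, (B,nl_idx)→960, (C,merge)→1440, (B,merge)→1500, (C,hash)→1800 …(+2); best=600 via (C,nl_idx)
  {AC}: card=120; try (C,nl_idx)→920, (A,nl_idx)→1080, (A,hash)→1640, (C,merge)→1860, (C,hash)→1880, (A,merge)→1880 …(+2); best=920 via (C,nl_idx)
  {CDE}: card=72000; try (E,hash)→4080, (C,hash)→5460, (E,merge)→12630, (C,merge)→40740, (C,nl_idx)→93780, (E,nl)→144720 …(+1); best=4080 via (E,hash)
  {BCD}: card=960; try (D,hash)→1200, (D,merge)→1840, (D,nl_idx)→2280, (B,hash)→2400, (D,nl)→5400, (B,nl_idx)→7440 …(+2); best=1200 via (D,hash)
  {ACD}: card=960; try (D,hash)→1520, (D,merge)→2160, (D,nl_idx)→2600, (A,hash)→3080, (D,nl)→5720, (A,nl_idx)→8400 …(+2); best=1520 via (D,hash)
  {ABC}: card=120; try (A,nl_idx)→1560, (B,hash)→1760, (B,nl_idx)→1760, (A,hash)→2120, (B,merge)→2300, (A,merge)→2360 …(+2); best=1560 via (A,nl_idx)
  {BCDE}: card=72000; try (E,hash)→4560, (E,merge)→13110, (B,hash)→76800, (E,nl)→145200, (B,nl_idx)→508080, (B,merge)→1300500 …(+1); best=4560 via (E,hash)
  {ACDE}: card=72000; try (E,hash)→4880, (E,merge)→13430, (A,hash)→77480, (E,nl)→145520, (A,nl_idx)→580080, (A,merge)→1300880 …(+1); best=4880 via (E,hash)
  {ABCD}: card=960; try (D,hash)→2160, (D,merge)→2800, (B,hash)→3200, (D,nl_idx)→3240, (A,hash)→3560, (D,nl)→6360 …(+6); best=2160 via (D,hash)
  {ABCDE}: card=72000; try (E,hash)→5520, (E,merge)→14070, (B,hash)→77600, (A,hash)→77960, (E,nl)→146160, (B,nl_idx)→508880 …(+5); best=5520 via (E,hash)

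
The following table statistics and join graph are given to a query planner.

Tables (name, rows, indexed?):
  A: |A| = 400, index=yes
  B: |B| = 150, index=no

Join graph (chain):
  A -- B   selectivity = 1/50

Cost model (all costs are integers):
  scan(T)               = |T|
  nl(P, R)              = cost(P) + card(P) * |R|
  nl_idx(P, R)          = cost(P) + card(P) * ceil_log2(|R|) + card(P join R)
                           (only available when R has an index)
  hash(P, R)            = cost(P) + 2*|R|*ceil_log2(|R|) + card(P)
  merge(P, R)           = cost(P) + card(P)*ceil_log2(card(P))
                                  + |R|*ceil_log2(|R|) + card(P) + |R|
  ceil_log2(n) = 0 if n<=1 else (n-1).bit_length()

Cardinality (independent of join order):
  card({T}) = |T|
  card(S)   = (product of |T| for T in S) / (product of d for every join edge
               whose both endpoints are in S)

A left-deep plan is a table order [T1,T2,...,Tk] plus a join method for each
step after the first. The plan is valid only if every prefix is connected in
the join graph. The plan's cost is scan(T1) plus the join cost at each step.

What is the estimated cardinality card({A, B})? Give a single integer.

Tables in S: A(400), B(150)
Edges inside S: A-B(d=50)
numerator = 400 * 150 = 60000
denominator = 50 = 50
card(S) = 60000 / 50 = 1200

1200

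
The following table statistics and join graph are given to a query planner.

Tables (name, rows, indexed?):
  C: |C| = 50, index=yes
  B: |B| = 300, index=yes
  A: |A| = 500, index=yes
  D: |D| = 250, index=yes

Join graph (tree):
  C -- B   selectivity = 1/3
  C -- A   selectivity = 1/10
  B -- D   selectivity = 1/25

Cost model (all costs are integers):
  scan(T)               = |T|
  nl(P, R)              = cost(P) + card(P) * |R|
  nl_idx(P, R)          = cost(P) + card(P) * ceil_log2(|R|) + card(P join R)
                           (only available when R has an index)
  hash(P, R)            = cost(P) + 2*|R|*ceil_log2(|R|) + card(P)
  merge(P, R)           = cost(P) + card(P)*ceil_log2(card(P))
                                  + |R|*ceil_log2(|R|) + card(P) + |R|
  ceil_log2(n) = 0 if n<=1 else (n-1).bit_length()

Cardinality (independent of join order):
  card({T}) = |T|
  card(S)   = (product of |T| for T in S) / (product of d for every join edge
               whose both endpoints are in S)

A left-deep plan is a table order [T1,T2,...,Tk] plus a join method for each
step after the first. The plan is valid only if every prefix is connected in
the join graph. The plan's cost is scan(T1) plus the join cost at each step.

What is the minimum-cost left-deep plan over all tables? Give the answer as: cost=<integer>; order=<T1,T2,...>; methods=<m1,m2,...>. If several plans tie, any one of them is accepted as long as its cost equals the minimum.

cost=67200; order=B,D,C,A; methods=hash,hash,hash

Selinger DP (subsets sized 1..n):
  {C}: scan cost=50, card=50
  {B}: scan cost=300, card=300
  {A}: scan cost=500, card=500
  {D}: scan cost=250, card=250
  {BC}: card=5000; try (C,hash)→1200, (B,merge)→3400, (C,merge)→3650, (B,hash)→5500, (B,nl_idx)→5500, (C,nl_idx)→7100 …(+2); best=1200 via (C,hash)
  {AC}: card=2500; try (C,hash)→1600, (A,nl_idx)→3000, (A,merge)→5400, (C,merge)→5850, (C,nl_idx)→6000, (A,hash)→9100 …(+2); best=1600 via (C,hash)
  {BD}: card=3000; try (D,hash)→4600, (B,merge)→5500, (B,nl_idx)→5500, (D,merge)→5550, (D,nl_idx)→5700, (B,hash)→5900 …(+2); best=4600 via (D,hash)
  {ABC}: card=250000; try (B,hash)→9500, (A,hash)→15200, (B,merge)→37100, (A,merge)→76200, (B,nl_idx)→274100, (A,nl_idx)→296200 …(+2); best=9500 via (B,hash)
  {BCD}: card=50000; try (C,hash)→8200, (D,hash)→10200, (C,merge)→43950, (C,nl_idx)→72600, (D,merge)→73450, (D,nl_idx)→91200 …(+2); best=8200 via (C,hash)
  {ABCD}: card=2500000; try (A,hash)→67200, (D,hash)→263500, (A,merge)→863200, (A,nl_idx)→2958200, (D,nl_idx)→4509500, (D,merge)→4761750 …(+2); best=67200 via (A,hash)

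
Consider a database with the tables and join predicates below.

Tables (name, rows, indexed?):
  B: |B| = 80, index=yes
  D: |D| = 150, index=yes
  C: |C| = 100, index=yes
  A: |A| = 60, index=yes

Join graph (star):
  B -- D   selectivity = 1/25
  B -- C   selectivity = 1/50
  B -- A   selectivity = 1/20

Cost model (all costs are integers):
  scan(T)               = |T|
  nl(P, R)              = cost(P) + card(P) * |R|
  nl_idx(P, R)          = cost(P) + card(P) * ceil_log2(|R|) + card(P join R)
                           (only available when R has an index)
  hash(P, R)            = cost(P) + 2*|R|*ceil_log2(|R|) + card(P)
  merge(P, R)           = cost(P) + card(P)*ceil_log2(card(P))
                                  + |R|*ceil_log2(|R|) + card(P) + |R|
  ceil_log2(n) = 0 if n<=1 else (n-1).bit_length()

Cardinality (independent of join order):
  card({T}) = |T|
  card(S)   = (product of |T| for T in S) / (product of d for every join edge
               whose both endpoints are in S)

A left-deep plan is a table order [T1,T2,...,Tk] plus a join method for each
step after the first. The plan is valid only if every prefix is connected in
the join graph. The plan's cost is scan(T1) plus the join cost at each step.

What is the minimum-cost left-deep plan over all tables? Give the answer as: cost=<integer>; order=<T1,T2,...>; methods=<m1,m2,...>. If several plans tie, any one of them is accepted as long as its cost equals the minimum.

Selinger DP (subsets sized 1..n):
  {B}: scan cost=80, card=80
  {D}: scan cost=150, card=150
  {C}: scan cost=100, card=100
  {A}: scan cost=60, card=60
  {BD}: card=480; try (D,nl_idx)→1200, (B,hash)→1420, (B,nl_idx)→1680, (D,merge)→2070, (B,merge)→2140, (D,hash)→2560 …(+2); best=1200 via (D,nl_idx)
  {BC}: card=160; try (C,nl_idx)→800, (B,nl_idx)→960, (B,hash)→1320, (C,merge)→1520, (B,merge)→1540, (C,hash)→1560 …(+2); best=800 via (C,nl_idx)
  {AB}: card=240; try (B,nl_idx)→720, (A,nl_idx)→800, (A,hash)→880, (B,merge)→1120, (A,merge)→1140, (B,hash)→1240 …(+2); best=720 via (B,nl_idx)
  {BCD}: card=960; try (D,nl_idx)→3040, (C,hash)→3080, (D,hash)→3360, (D,merge)→3590, (C,nl_idx)→5520, (C,merge)→6800 …(+2); best=3040 via (D,nl_idx)
  {ABD}: card=1440; try (A,hash)→2400, (D,hash)→3360, (D,nl_idx)→4080, (D,merge)→4230, (A,nl_idx)→5520, (A,merge)→6420 …(+2); best=2400 via (A,hash)
  {ABC}: card=480; try (A,hash)→1680, (A,nl_idx)→2240, (C,hash)→2360, (A,merge)→2660, (C,nl_idx)→2880, (C,merge)→3680 …(+2); best=1680 via (A,hash)
  {ABCD}: card=2880; try (D,hash)→4560, (A,hash)→4720, (C,hash)→5240, (D,merge)→7830, (D,nl_idx)→8400, (A,nl_idx)→11680 …(+6); best=4560 via (D,hash)

cost=4560; order=B,C,A,D; methods=nl_idx,hash,hash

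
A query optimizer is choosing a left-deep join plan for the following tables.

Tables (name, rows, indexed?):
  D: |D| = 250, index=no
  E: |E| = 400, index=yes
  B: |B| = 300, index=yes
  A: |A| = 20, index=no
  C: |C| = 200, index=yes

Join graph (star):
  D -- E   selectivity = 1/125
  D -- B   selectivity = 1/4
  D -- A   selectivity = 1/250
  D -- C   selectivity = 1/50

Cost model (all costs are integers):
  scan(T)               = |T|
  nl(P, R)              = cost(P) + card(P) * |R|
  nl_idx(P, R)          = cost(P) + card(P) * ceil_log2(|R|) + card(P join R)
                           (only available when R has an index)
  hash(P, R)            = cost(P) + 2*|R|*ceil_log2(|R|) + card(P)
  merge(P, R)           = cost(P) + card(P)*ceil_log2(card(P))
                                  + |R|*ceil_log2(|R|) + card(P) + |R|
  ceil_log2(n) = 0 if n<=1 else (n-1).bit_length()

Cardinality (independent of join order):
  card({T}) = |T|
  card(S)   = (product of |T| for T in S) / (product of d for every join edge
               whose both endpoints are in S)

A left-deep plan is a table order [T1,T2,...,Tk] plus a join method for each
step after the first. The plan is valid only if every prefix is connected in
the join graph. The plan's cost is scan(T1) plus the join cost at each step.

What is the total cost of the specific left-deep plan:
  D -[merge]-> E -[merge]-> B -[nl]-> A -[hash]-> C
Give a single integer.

step 1: scan D: cost=250, card=250
step 2: join E via merge
    card(P join E) = 250*400/(125) = 800
    cost = 250 + 250*8 + 400*9 + 250 + 400 = 6500
step 3: join B via merge
    card(P join B) = 800*300/(4) = 60000
    cost = 6500 + 800*10 + 300*9 + 800 + 300 = 18300
step 4: join A via nl
    card(P join A) = 60000*20/(250) = 4800
    cost = 18300 + 60000*20 = 1218300
step 5: join C via hash
    card(P join C) = 4800*200/(50) = 19200
    cost = 1218300 + 2*200*8 + 4800 = 1226300

1226300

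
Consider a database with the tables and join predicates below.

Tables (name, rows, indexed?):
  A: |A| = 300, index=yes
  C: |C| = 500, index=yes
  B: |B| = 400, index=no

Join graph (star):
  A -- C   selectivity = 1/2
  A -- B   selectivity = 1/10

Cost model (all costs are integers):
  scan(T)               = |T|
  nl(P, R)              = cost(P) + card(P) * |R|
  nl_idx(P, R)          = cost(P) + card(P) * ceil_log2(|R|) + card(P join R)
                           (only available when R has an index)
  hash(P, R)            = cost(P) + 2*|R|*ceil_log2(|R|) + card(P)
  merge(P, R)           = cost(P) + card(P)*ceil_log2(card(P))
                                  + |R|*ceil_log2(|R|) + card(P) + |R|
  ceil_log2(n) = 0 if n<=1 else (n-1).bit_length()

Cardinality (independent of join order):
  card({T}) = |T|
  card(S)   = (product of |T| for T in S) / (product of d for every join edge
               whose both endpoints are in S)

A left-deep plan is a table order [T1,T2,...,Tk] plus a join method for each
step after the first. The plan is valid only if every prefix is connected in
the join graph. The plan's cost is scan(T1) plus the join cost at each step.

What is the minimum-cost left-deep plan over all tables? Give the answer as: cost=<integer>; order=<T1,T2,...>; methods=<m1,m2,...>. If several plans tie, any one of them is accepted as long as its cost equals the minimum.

Selinger DP (subsets sized 1..n):
  {A}: scan cost=300, card=300
  {C}: scan cost=500, card=500
  {B}: scan cost=400, card=400
  {AC}: card=75000; try (A,hash)→6400, (C,merge)→8300, (A,merge)→8500, (C,hash)→9600, (C,nl_idx)→78000, (A,nl_idx)→80000 …(+2); best=6400 via (A,hash)
  {AB}: card=12000; try (A,hash)→6200, (B,merge)→7300, (A,merge)→7400, (B,hash)→7800, (A,nl_idx)→16000, (B,nl)→120300 …(+1); best=6200 via (A,hash)
  {ABC}: card=3000000; try (C,hash)→27200, (B,hash)→88600, (C,merge)→191200, (B,merge)→1360400, (C,nl_idx)→3114200, (C,nl)→6006200 …(+1); best=27200 via (C,hash)

cost=27200; order=B,A,C; methods=hash,hash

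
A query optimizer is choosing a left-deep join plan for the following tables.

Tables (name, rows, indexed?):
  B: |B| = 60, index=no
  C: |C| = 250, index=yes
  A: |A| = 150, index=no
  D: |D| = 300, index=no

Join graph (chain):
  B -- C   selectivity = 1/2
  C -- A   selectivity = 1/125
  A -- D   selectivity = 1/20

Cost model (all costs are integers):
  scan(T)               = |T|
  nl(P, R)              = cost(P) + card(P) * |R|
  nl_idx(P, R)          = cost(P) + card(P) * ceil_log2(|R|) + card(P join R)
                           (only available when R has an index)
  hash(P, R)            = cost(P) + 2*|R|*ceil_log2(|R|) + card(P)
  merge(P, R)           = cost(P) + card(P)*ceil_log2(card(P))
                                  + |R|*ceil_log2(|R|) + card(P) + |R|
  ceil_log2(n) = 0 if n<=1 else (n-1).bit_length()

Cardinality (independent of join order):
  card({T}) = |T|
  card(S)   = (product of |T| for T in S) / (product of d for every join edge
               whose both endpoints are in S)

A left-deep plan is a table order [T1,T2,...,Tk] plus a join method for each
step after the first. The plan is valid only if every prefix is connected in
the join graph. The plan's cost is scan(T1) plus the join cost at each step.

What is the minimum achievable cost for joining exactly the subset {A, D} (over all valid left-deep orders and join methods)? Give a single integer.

3000

Selinger DP over subsets of {A,D}:
  {A}: scan cost=150, card=150
  {D}: scan cost=300, card=300
  {AD}: card=2250; try (A,hash)→3000, (D,merge)→4500, (A,merge)→4650, (D,hash)→5700, (D,nl)→45150, (A,nl)→45300; best=3000 via (A,hash)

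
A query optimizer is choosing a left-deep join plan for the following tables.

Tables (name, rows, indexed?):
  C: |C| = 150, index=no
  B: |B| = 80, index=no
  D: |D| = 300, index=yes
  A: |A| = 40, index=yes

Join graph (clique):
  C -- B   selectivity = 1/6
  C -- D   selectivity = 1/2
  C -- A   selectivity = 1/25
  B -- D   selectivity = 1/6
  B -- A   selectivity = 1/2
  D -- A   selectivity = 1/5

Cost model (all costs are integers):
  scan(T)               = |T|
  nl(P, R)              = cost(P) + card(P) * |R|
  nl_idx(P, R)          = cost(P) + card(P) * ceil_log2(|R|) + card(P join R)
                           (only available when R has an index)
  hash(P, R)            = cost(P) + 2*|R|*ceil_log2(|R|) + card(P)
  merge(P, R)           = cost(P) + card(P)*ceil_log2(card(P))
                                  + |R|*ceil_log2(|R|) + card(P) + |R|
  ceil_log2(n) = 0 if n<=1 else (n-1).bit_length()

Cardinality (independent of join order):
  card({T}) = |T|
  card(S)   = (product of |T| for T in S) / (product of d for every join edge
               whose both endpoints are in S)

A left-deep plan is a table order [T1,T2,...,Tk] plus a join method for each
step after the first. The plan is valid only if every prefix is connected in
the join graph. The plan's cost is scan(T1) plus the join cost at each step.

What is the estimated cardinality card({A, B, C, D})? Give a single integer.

Tables in S: A(40), B(80), C(150), D(300)
Edges inside S: C-B(d=6), C-D(d=2), C-A(d=25), B-D(d=6), B-A(d=2), D-A(d=5)
numerator = 40 * 80 * 150 * 300 = 144000000
denominator = 6 * 2 * 25 * 6 * 2 * 5 = 18000
card(S) = 144000000 / 18000 = 8000

8000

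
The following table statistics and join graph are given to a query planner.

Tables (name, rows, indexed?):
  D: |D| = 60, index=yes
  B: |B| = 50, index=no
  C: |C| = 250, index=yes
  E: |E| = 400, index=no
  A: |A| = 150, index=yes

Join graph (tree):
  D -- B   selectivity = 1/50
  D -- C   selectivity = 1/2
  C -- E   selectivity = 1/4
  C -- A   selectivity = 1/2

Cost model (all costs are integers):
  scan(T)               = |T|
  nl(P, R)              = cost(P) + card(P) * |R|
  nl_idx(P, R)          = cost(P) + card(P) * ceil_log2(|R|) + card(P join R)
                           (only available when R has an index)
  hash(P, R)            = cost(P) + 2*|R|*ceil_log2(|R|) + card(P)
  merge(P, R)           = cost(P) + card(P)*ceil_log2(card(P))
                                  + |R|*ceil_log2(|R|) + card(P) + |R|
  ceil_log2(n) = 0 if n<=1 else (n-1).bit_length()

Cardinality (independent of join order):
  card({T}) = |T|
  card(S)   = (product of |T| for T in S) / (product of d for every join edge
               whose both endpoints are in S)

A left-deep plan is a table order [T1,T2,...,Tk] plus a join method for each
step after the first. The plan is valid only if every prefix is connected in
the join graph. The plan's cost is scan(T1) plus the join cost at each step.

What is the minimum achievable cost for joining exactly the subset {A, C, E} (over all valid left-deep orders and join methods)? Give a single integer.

28850

Selinger DP over subsets of {A,C,E}:
  {C}: scan cost=250, card=250
  {E}: scan cost=400, card=400
  {A}: scan cost=150, card=150
  {CE}: card=25000; try (C,hash)→4800, (E,merge)→6500, (C,merge)→6650, (E,hash)→7700, (C,nl_idx)→28600, (E,nl)→100250 …(+1); best=4800 via (C,hash)
  {AC}: card=18750; try (A,hash)→2900, (C,merge)→3750, (A,merge)→3850, (C,hash)→4300, (C,nl_idx)→20100, (A,nl_idx)→21000 …(+2); best=2900 via (A,hash)
  {ACE}: card=1875000; try (E,hash)→28850, (A,hash)→32200, (E,merge)→306900, (A,merge)→406150, (A,nl_idx)→2079800, (A,nl)→3754800 …(+1); best=28850 via (E,hash)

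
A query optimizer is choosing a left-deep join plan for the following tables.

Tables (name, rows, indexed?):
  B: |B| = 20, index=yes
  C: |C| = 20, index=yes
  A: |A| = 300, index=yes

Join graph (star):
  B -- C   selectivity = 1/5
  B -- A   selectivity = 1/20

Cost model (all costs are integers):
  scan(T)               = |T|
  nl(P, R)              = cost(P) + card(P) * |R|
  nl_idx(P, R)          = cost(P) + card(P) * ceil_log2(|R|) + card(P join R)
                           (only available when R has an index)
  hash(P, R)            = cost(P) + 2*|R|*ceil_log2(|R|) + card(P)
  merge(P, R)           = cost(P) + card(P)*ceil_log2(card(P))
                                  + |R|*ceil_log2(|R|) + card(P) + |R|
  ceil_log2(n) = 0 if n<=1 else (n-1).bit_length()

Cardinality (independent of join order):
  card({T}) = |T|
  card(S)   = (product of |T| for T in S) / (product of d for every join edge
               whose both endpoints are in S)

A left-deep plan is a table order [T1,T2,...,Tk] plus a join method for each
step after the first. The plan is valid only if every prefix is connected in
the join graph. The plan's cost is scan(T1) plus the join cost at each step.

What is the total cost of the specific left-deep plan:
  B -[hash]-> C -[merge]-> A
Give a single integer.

3880

step 1: scan B: cost=20, card=20
step 2: join C via hash
    card(P join C) = 20*20/(5) = 80
    cost = 20 + 2*20*5 + 20 = 240
step 3: join A via merge
    card(P join A) = 80*300/(20) = 1200
    cost = 240 + 80*7 + 300*9 + 80 + 300 = 3880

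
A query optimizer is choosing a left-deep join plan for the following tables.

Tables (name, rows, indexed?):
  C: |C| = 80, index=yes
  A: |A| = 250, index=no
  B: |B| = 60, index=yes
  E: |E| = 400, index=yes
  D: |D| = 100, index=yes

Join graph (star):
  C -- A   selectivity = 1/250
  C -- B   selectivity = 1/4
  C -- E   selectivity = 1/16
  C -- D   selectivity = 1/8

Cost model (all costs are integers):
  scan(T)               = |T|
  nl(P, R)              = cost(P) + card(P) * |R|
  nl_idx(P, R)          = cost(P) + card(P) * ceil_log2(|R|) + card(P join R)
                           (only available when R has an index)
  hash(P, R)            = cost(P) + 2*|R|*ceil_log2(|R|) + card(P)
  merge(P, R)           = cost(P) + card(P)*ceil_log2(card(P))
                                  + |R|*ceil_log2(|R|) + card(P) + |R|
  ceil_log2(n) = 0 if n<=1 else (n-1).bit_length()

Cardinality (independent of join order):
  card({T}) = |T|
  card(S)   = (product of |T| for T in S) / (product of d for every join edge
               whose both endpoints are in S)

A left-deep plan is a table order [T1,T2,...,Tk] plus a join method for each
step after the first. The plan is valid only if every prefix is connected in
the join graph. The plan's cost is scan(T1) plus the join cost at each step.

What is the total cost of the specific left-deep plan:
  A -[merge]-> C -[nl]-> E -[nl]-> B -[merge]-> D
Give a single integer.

step 1: scan A: cost=250, card=250
step 2: join C via merge
    card(P join C) = 250*80/(250) = 80
    cost = 250 + 250*8 + 80*7 + 250 + 80 = 3140
step 3: join E via nl
    card(P join E) = 80*400/(16) = 2000
    cost = 3140 + 80*400 = 35140
step 4: join B via nl
    card(P join B) = 2000*60/(4) = 30000
    cost = 35140 + 2000*60 = 155140
step 5: join D via merge
    card(P join D) = 30000*100/(8) = 375000
    cost = 155140 + 30000*15 + 100*7 + 30000 + 100 = 635940

635940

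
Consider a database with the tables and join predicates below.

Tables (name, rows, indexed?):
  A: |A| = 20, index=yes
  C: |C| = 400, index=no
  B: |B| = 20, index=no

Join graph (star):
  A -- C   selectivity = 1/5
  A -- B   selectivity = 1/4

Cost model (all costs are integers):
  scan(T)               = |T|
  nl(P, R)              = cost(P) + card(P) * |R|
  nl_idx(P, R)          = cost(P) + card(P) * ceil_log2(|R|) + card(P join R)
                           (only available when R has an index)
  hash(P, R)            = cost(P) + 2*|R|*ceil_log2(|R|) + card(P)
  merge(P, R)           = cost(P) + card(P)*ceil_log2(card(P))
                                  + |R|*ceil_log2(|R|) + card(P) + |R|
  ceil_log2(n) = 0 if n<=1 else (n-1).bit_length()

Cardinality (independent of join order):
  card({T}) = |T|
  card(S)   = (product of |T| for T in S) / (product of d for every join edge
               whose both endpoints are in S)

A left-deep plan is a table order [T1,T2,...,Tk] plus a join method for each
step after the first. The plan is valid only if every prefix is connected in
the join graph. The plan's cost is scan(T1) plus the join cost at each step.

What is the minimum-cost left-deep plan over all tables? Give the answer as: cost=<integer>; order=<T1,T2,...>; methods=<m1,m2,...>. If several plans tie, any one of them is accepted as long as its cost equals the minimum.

cost=2800; order=C,A,B; methods=hash,hash

Selinger DP (subsets sized 1..n):
  {A}: scan cost=20, card=20
  {C}: scan cost=400, card=400
  {B}: scan cost=20, card=20
  {AC}: card=1600; try (A,hash)→1000, (A,nl_idx)→4000, (C,merge)→4140, (A,merge)→4520, (C,hash)→7240, (C,nl)→8020 …(+1); best=1000 via (A,hash)
  {AB}: card=100; try (A,nl_idx)→220, (B,hash)→240, (A,hash)→240, (B,merge)→260, (A,merge)→260, (B,nl)→420 …(+1); best=220 via (A,nl_idx)
  {ABC}: card=8000; try (B,hash)→2800, (C,merge)→5020, (C,hash)→7520, (B,merge)→20320, (B,nl)→33000, (C,nl)→40220; best=2800 via (B,hash)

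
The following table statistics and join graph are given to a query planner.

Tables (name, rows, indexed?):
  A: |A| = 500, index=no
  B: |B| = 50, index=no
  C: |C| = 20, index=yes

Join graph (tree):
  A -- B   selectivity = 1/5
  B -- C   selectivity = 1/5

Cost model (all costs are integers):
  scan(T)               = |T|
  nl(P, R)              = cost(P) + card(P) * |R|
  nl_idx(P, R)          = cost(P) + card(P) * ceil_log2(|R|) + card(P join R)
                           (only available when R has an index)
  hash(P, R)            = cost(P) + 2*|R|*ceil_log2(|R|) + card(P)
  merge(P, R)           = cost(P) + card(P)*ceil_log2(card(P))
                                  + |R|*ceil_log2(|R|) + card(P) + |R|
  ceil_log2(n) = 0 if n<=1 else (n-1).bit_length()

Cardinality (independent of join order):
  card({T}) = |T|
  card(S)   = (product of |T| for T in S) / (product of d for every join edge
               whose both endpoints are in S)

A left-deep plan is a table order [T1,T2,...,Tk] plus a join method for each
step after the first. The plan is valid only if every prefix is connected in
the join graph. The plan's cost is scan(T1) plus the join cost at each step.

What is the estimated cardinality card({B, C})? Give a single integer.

Tables in S: B(50), C(20)
Edges inside S: B-C(d=5)
numerator = 50 * 20 = 1000
denominator = 5 = 5
card(S) = 1000 / 5 = 200

200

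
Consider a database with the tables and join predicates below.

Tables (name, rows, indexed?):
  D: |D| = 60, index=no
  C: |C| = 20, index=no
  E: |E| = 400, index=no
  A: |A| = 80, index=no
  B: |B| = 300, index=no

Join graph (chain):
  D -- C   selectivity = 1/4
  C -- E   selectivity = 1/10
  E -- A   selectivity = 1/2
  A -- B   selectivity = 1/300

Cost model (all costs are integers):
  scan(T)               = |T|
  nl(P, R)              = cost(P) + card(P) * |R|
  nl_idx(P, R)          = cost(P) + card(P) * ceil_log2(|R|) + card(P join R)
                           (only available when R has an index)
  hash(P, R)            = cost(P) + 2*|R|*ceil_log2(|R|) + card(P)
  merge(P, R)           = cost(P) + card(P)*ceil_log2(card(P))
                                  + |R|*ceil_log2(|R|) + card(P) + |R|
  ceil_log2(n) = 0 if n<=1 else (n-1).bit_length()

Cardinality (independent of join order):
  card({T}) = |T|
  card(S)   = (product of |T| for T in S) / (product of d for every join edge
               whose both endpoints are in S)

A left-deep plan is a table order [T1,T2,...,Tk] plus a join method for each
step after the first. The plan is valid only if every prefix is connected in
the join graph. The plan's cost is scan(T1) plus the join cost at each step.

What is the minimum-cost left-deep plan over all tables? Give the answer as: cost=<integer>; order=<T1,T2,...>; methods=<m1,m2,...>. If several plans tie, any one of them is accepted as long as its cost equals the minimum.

Selinger DP (subsets sized 1..n):
  {D}: scan cost=60, card=60
  {C}: scan cost=20, card=20
  {E}: scan cost=400, card=400
  {A}: scan cost=80, card=80
  {B}: scan cost=300, card=300
  {CD}: card=300; try (C,hash)→320, (D,merge)→560, (C,merge)→600, (D,hash)→760, (D,nl)→1220, (C,nl)→1260; best=320 via (C,hash)
  {CE}: card=800; try (C,hash)→1000, (E,merge)→4140, (C,merge)→4520, (E,hash)→7240, (E,nl)→8020, (C,nl)→8400; best=1000 via (C,hash)
  {AE}: card=16000; try (A,hash)→1920, (E,merge)→4720, (A,merge)→5040, (E,hash)→7360, (E,nl)→32080, (A,nl)→32400; best=1920 via (A,hash)
  {AB}: card=80; try (A,hash)→1720, (B,merge)→3720, (A,merge)→3940, (B,hash)→5560, (B,nl)→24080, (A,nl)→24300; best=1720 via (A,hash)
  {CDE}: card=12000; try (D,hash)→2520, (E,merge)→7320, (E,hash)→7820, (D,merge)→10220, (D,nl)→49000, (E,nl)→120320; best=2520 via (D,hash)
  {ACE}: card=32000; try (A,hash)→2920, (A,merge)→10440, (C,hash)→18120, (A,nl)→65000, (C,merge)→242040, (C,nl)→321920; best=2920 via (A,hash)
  {ABE}: card=16000; try (E,merge)→6360, (E,hash)→9000, (B,hash)→23320, (E,nl)→33720, (B,merge)→244920, (B,nl)→4801920; best=6360 via (E,merge)
  {ACDE}: card=480000; try (A,hash)→15640, (D,hash)→35640, (A,merge)→183160, (D,merge)→515340, (A,nl)→962520, (D,nl)→1922920; best=15640 via (A,hash)
  {ABCE}: card=32000; try (C,hash)→22560, (B,hash)→40320, (C,merge)→246480, (C,nl)→326360, (B,merge)→517920, (B,nl)→9602920; best=22560 via (C,hash)
  {ABCDE}: card=480000; try (D,hash)→55280, (B,hash)→501040, (D,merge)→534980, (D,nl)→1942560, (B,merge)→9618640, (B,nl)→144015640; best=55280 via (D,hash)

cost=55280; order=B,A,E,C,D; methods=hash,merge,hash,hash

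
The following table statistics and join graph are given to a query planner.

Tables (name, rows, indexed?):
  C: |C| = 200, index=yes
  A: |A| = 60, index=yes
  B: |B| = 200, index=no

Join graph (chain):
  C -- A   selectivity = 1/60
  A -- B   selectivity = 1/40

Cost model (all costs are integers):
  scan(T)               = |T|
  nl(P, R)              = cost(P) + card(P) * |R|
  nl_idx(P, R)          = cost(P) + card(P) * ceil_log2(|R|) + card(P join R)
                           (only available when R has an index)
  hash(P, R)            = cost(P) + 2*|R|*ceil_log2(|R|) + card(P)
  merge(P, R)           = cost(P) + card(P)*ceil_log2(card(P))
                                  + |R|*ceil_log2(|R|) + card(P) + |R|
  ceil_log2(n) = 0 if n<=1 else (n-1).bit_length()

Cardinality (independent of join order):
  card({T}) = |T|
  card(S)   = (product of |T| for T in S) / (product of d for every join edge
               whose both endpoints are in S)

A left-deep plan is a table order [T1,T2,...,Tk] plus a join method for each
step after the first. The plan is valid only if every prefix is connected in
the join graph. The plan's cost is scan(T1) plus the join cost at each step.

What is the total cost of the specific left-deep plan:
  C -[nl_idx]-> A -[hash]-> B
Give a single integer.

5000

step 1: scan C: cost=200, card=200
step 2: join A via nl_idx
    card(P join A) = 200*60/(60) = 200
    cost = 200 + 200*6 + 200 = 1600
step 3: join B via hash
    card(P join B) = 200*200/(40) = 1000
    cost = 1600 + 2*200*8 + 200 = 5000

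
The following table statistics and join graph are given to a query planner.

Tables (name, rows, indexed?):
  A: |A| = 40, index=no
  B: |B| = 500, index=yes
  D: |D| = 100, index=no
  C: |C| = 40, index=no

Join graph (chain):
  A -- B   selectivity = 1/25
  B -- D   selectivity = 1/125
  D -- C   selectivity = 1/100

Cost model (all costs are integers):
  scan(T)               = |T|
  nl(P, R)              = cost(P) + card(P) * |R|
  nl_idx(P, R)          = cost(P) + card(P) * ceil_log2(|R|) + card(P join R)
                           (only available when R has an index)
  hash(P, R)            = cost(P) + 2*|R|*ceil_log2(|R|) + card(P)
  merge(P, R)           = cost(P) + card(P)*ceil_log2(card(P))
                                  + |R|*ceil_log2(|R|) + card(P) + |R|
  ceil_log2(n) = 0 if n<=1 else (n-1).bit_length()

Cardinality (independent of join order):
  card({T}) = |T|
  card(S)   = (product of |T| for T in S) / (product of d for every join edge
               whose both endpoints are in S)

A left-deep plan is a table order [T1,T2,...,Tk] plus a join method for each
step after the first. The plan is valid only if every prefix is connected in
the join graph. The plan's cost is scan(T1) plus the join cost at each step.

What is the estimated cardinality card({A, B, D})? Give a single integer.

Tables in S: A(40), B(500), D(100)
Edges inside S: A-B(d=25), B-D(d=125)
numerator = 40 * 500 * 100 = 2000000
denominator = 25 * 125 = 3125
card(S) = 2000000 / 3125 = 640

640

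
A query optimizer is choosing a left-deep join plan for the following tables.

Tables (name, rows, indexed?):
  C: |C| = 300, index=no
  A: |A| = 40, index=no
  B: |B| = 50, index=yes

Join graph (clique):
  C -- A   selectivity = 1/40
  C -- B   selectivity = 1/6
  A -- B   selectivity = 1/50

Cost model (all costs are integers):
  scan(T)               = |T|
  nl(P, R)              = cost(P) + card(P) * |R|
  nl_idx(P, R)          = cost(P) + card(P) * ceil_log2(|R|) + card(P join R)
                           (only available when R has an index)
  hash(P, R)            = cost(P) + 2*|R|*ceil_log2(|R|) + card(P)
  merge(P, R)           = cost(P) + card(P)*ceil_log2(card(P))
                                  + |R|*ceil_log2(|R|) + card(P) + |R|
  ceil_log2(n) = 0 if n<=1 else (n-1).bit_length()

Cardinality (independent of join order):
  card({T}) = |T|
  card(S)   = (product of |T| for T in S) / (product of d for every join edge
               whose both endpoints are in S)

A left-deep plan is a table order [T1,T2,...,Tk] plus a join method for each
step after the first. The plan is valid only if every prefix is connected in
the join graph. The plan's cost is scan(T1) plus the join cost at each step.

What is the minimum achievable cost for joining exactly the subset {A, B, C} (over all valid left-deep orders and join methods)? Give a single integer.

1980

Selinger DP over subsets of {A,B,C}:
  {C}: scan cost=300, card=300
  {A}: scan cost=40, card=40
  {B}: scan cost=50, card=50
  {AC}: card=300; try (A,hash)→1080, (C,merge)→3320, (A,merge)→3580, (C,hash)→5480, (C,nl)→12040, (A,nl)→12300; best=1080 via (A,hash)
  {BC}: card=2500; try (B,hash)→1200, (C,merge)→3400, (B,merge)→3650, (B,nl_idx)→4600, (C,hash)→5500, (C,nl)→15050 …(+1); best=1200 via (B,hash)
  {AB}: card=40; try (B,nl_idx)→320, (A,hash)→580, (B,merge)→670, (B,hash)→680, (A,merge)→680, (B,nl)→2040 …(+1); best=320 via (B,nl_idx)
  {ABC}: card=50; try (B,hash)→1980, (B,nl_idx)→2930, (C,merge)→3600, (A,hash)→4180, (B,merge)→4430, (C,hash)→5760 …(+4); best=1980 via (B,hash)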